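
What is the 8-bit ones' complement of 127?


127 ^ 255 = 128

128


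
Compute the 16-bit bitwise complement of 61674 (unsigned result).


~0b1111000011101010 = 0b111100010101 = 3861 (16-bit unsigned)

3861


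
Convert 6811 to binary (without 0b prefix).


6811 = 1101010011011 in binary

1101010011011


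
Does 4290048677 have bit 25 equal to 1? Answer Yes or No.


0b11111111101101001111001010100101, bit 25 = 1. Yes

Yes


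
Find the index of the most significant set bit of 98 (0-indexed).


0b1100010. Highest set bit at position 6

6


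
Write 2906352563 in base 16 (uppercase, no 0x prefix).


2906352563 = AD3B6BB3 hex

AD3B6BB3


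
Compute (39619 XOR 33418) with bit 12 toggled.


Step 1: 39619 ^ 33418 = 6217
Step 2: 6217 ^ (1 << 12) = 6217 ^ 4096 = 2121

2121


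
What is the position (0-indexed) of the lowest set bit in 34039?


0b1000010011110111. Lowest set bit at position 0

0


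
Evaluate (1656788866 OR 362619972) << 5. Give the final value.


Step 1: 1656788866 | 362619972 = 2011019206
Step 2: 2011019206 << 5 = 64352614592

64352614592


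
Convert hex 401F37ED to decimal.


401F37ED hex = 1075787757 decimal

1075787757


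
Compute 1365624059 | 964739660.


0b1010001011001011100010011111011 | 0b111001100000001100001001001100 = 0b1111001111001011100011011111111 = 2045101823

2045101823


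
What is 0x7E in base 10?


7E hex = 126 decimal

126


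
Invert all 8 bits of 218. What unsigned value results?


218 ^ 255 = 37

37


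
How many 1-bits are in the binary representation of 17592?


0b100010010111000 has 6 set bits

6


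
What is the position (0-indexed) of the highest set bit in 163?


0b10100011. Highest set bit at position 7

7


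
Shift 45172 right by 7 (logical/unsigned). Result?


0b1011000001110100 >> 7 = 0b101100000 = 352

352


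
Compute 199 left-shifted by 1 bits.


0b11000111 << 1 = 0b110001110 = 398

398


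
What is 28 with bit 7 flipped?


28 ^ (1 << 7) = 28 ^ 128 = 156

156


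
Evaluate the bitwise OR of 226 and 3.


0b11100010 | 0b11 = 0b11100011 = 227

227


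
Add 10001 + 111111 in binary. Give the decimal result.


10001 + 111111 = 1010000 = 80

80


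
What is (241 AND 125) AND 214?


Step 1: 241 & 125 = 113
Step 2: 113 & 214 = 80

80


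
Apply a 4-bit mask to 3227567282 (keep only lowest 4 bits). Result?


3227567282 & 15 = 2

2


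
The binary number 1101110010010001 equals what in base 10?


1101110010010001 in decimal = 56465

56465


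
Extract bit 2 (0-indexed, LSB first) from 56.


0b111000, position 2 = 0

0


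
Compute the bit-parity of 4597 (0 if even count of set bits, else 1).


0b1000111110101 has 8 ones => parity 0

0


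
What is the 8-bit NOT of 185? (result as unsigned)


~0b10111001 = 0b1000110 = 70 (8-bit unsigned)

70


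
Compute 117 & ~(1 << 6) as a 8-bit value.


117 & ~(1 << 6) = 53

53


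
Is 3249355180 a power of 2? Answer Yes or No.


0b11000001101011010011100110101100. Multiple bits set => No

No


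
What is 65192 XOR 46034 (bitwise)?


0b1111111010101000 ^ 0b1011001111010010 = 0b100110101111010 = 19834

19834


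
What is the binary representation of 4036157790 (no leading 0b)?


4036157790 = 11110000100100101110000101011110 in binary

11110000100100101110000101011110


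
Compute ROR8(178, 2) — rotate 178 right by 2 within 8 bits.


Rotate 0b10110010 right by 2 (8-bit) = 0b10101100 = 172

172


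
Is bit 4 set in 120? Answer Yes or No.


0b1111000, bit 4 = 1. Yes

Yes


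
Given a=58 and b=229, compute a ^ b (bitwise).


58 ^ 229 = 223

223


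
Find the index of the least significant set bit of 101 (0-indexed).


0b1100101. Lowest set bit at position 0

0


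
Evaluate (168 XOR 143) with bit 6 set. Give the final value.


Step 1: 168 ^ 143 = 39
Step 2: 39 | (1 << 6) = 39 | 64 = 103

103


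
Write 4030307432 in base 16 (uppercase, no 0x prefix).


4030307432 = F0399C68 hex

F0399C68


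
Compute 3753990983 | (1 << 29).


3753990983 | (1 << 29) = 3753990983 | 536870912 = 4290861895

4290861895


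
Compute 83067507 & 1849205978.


0b100111100111000001001110011 & 0b1101110001110001010010011011010 = 0b100001100001000000001010010 = 70287442

70287442


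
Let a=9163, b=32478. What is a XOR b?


9163 ^ 32478 = 23829

23829


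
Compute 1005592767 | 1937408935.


0b111011111100000010000010111111 | 0b1110011011110101000001110100111 = 0b1111011111110101010001110111111 = 2080023487

2080023487


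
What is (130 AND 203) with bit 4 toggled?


Step 1: 130 & 203 = 130
Step 2: 130 ^ (1 << 4) = 130 ^ 16 = 146

146


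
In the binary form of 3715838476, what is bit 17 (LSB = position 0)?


0b11011101011110110011001000001100, position 17 = 1

1


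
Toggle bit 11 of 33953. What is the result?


33953 ^ (1 << 11) = 33953 ^ 2048 = 36001

36001


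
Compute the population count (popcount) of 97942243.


0b101110101100111101011100011 has 17 set bits

17


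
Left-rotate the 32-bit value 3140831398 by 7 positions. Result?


Rotate 0b10111011001101010100100010100110 left by 7 (32-bit) = 0b10011010101001000101001101011101 = 2594460509

2594460509


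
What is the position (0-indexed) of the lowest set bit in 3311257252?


0b11000101010111011100011010100100. Lowest set bit at position 2

2


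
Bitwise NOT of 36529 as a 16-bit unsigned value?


~0b1000111010110001 = 0b111000101001110 = 29006 (16-bit unsigned)

29006


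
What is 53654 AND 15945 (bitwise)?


0b1101000110010110 & 0b11111001001001 = 0b1000000000000 = 4096

4096


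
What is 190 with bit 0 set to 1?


190 | (1 << 0) = 190 | 1 = 191

191


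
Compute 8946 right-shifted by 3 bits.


0b10001011110010 >> 3 = 0b10001011110 = 1118

1118


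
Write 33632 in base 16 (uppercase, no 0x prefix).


33632 = 8360 hex

8360


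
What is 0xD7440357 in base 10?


D7440357 hex = 3611558743 decimal

3611558743


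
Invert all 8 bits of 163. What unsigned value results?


163 ^ 255 = 92

92


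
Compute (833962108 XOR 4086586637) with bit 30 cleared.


Step 1: 833962108 ^ 4086586637 = 3256950129
Step 2: 3256950129 & ~(1 << 30) = 2183208305

2183208305


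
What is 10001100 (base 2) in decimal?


10001100 in decimal = 140

140


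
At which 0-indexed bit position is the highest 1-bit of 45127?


0b1011000001000111. Highest set bit at position 15

15


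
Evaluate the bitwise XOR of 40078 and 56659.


0b1001110010001110 ^ 0b1101110101010011 = 0b100000111011101 = 16861

16861


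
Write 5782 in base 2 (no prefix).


5782 = 1011010010110 in binary

1011010010110


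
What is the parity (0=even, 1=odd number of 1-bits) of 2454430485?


0b10010010010010111010001100010101 has 14 ones => parity 0

0


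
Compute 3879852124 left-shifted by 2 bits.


0b11100111010000011101100001011100 << 2 = 0b1110011101000001110110000101110000 = 15519408496

15519408496


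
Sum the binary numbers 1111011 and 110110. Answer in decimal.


1111011 + 110110 = 10110001 = 177

177


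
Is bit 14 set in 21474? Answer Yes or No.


0b101001111100010, bit 14 = 1. Yes

Yes


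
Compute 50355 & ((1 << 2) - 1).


50355 & 3 = 3

3


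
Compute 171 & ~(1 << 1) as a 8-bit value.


171 & ~(1 << 1) = 169

169


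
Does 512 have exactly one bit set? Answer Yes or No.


0b1000000000. Only one bit set => Yes

Yes


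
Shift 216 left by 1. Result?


0b11011000 << 1 = 0b110110000 = 432

432


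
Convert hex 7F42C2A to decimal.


7F42C2A hex = 133442602 decimal

133442602


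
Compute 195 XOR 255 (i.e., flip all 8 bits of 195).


195 ^ 255 = 60

60


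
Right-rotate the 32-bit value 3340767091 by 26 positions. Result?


Rotate 0b11000111001000000000111101110011 right by 26 (32-bit) = 0b11001000000000111101110011110001 = 3355696369

3355696369


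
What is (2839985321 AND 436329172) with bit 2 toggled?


Step 1: 2839985321 & 436329172 = 134256768
Step 2: 134256768 ^ (1 << 2) = 134256768 ^ 4 = 134256772

134256772


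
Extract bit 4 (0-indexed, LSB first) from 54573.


0b1101010100101101, position 4 = 0

0


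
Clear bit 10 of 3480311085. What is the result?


3480311085 & ~(1 << 10) = 3480310061

3480310061


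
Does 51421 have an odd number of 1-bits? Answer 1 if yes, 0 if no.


0b1100100011011101 has 9 ones => parity 1

1


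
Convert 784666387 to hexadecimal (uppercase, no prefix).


784666387 = 2EC50F13 hex

2EC50F13


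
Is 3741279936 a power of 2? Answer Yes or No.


0b11011110111111110110011011000000. Multiple bits set => No

No


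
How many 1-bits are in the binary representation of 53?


0b110101 has 4 set bits

4


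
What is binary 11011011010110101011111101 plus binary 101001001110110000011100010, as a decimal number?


11011011010110101011111101 + 101001001110110000011100010 = 1000100101001100101111011111 = 143969247

143969247


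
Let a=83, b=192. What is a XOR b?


83 ^ 192 = 147

147


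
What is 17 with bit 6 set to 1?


17 | (1 << 6) = 17 | 64 = 81

81


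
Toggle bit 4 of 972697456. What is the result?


972697456 ^ (1 << 4) = 972697456 ^ 16 = 972697440

972697440


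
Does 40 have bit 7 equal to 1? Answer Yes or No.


0b101000, bit 7 = 0. No

No


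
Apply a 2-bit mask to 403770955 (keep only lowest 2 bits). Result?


403770955 & 3 = 3

3


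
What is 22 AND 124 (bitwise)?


0b10110 & 0b1111100 = 0b10100 = 20

20


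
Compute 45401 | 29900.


0b1011000101011001 | 0b111010011001100 = 0b1111010111011101 = 62941

62941


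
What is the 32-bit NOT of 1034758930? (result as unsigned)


~0b111101101011010010101100010010 = 0b11000010010100101101010011101101 = 3260208365 (32-bit unsigned)

3260208365


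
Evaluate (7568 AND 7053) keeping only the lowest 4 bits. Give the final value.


Step 1: 7568 & 7053 = 6528
Step 2: 6528 & 15 = 0

0


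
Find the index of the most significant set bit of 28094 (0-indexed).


0b110110110111110. Highest set bit at position 14

14


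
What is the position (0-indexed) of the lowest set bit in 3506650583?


0b11010001000000110011110111010111. Lowest set bit at position 0

0


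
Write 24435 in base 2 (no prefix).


24435 = 101111101110011 in binary

101111101110011


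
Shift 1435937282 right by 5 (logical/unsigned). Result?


0b1010101100101101010101000000010 >> 5 = 0b10101011001011010101010000 = 44873040

44873040


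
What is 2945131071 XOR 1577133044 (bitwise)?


0b10101111100010110010001000111111 ^ 0b1011110000000010010001111110100 = 0b11110001100010100000000111001011 = 4052353483

4052353483


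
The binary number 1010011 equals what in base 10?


1010011 in decimal = 83

83


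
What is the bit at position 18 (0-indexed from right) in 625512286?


0b100101010010001000111101011110, position 18 = 0

0


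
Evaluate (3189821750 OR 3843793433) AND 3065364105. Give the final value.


Step 1: 3189821750 | 3843793433 = 4282118975
Step 2: 4282118975 & 3065364105 = 3056710153

3056710153


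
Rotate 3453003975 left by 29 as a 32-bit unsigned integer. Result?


Rotate 0b11001101110100001010100011000111 left by 29 (32-bit) = 0b11111001101110100001010100011000 = 4189721880

4189721880


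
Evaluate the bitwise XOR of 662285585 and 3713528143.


0b100111011110011010110100010001 ^ 0b11011101010101111111000101001111 = 0b11111010001011100101110001011110 = 4197342302

4197342302


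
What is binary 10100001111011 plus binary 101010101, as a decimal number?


10100001111011 + 101010101 = 10100111010000 = 10704

10704


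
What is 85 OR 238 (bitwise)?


0b1010101 | 0b11101110 = 0b11111111 = 255

255


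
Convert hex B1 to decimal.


B1 hex = 177 decimal

177


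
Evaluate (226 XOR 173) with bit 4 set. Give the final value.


Step 1: 226 ^ 173 = 79
Step 2: 79 | (1 << 4) = 79 | 16 = 95

95


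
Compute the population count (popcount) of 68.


0b1000100 has 2 set bits

2


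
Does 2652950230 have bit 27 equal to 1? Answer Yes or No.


0b10011110001000001100111011010110, bit 27 = 1. Yes

Yes


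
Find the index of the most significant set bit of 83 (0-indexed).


0b1010011. Highest set bit at position 6

6


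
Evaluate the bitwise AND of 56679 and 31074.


0b1101110101100111 & 0b111100101100010 = 0b101100101100010 = 22882

22882


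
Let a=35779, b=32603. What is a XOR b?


35779 ^ 32603 = 62616

62616


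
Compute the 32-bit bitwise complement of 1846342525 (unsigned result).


~0b1101110000011001111001101111101 = 0b10010001111100110000110010000010 = 2448624770 (32-bit unsigned)

2448624770


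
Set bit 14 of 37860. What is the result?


37860 | (1 << 14) = 37860 | 16384 = 54244

54244


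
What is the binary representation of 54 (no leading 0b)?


54 = 110110 in binary

110110


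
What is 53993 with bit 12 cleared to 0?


53993 & ~(1 << 12) = 49897

49897


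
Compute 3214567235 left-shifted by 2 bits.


0b10111111100110100110011101000011 << 2 = 0b1011111110011010011001110100001100 = 12858268940

12858268940


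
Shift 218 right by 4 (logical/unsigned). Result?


0b11011010 >> 4 = 0b1101 = 13

13


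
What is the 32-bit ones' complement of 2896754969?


2896754969 ^ 4294967295 = 1398212326

1398212326


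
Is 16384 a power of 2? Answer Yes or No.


0b100000000000000. Only one bit set => Yes

Yes


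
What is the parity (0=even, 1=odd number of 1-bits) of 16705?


0b100000101000001 has 4 ones => parity 0

0


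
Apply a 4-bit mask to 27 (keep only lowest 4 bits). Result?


27 & 15 = 11

11


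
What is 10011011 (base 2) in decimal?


10011011 in decimal = 155

155


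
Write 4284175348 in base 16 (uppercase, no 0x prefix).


4284175348 = FF5B53F4 hex

FF5B53F4


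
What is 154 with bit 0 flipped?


154 ^ (1 << 0) = 154 ^ 1 = 155

155


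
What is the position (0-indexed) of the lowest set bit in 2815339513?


0b10100111110011101010101111111001. Lowest set bit at position 0

0


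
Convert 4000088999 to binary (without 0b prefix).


4000088999 = 11101110011011001000001110100111 in binary

11101110011011001000001110100111


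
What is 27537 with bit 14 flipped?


27537 ^ (1 << 14) = 27537 ^ 16384 = 11153

11153


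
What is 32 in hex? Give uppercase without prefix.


32 = 20 hex

20


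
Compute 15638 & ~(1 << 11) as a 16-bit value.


15638 & ~(1 << 11) = 13590

13590


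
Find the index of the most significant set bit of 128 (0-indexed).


0b10000000. Highest set bit at position 7

7


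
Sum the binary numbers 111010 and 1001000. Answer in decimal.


111010 + 1001000 = 10000010 = 130

130


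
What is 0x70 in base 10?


70 hex = 112 decimal

112


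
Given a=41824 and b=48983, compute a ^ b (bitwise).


41824 ^ 48983 = 7223

7223


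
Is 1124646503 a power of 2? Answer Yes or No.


0b1000011000010001011111001100111. Multiple bits set => No

No


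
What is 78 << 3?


0b1001110 << 3 = 0b1001110000 = 624

624


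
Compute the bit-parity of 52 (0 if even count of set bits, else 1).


0b110100 has 3 ones => parity 1

1


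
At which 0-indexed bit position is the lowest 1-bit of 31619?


0b111101110000011. Lowest set bit at position 0

0


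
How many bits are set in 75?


0b1001011 has 4 set bits

4


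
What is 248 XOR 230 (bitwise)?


0b11111000 ^ 0b11100110 = 0b11110 = 30

30


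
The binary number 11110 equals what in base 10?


11110 in decimal = 30

30


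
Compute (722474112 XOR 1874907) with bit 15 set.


Step 1: 722474112 ^ 1874907 = 722243419
Step 2: 722243419 | (1 << 15) = 722243419 | 32768 = 722243419

722243419


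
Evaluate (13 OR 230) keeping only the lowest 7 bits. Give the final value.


Step 1: 13 | 230 = 239
Step 2: 239 & 127 = 111

111


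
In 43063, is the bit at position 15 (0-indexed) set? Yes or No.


0b1010100000110111, bit 15 = 1. Yes

Yes


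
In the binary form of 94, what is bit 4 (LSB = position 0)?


0b1011110, position 4 = 1

1


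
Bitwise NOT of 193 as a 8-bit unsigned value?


~0b11000001 = 0b111110 = 62 (8-bit unsigned)

62


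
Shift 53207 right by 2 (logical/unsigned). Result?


0b1100111111010111 >> 2 = 0b11001111110101 = 13301

13301


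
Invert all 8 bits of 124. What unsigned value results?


124 ^ 255 = 131

131


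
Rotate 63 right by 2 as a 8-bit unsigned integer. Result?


Rotate 0b111111 right by 2 (8-bit) = 0b11001111 = 207

207


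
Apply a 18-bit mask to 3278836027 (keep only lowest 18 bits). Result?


3278836027 & 262143 = 201019

201019


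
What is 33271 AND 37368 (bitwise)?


0b1000000111110111 & 0b1001000111111000 = 0b1000000111110000 = 33264

33264


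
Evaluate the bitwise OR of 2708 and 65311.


0b101010010100 | 0b1111111100011111 = 0b1111111110011111 = 65439

65439


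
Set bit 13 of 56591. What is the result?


56591 | (1 << 13) = 56591 | 8192 = 64783

64783


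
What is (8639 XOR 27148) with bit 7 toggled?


Step 1: 8639 ^ 27148 = 19379
Step 2: 19379 ^ (1 << 7) = 19379 ^ 128 = 19251

19251


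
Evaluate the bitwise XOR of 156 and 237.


0b10011100 ^ 0b11101101 = 0b1110001 = 113

113


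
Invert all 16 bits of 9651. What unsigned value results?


9651 ^ 65535 = 55884

55884


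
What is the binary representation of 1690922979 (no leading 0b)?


1690922979 = 1100100110010010110111111100011 in binary

1100100110010010110111111100011


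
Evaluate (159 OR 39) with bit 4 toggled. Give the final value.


Step 1: 159 | 39 = 191
Step 2: 191 ^ (1 << 4) = 191 ^ 16 = 175

175


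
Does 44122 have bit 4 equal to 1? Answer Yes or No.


0b1010110001011010, bit 4 = 1. Yes

Yes


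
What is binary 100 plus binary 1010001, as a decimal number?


100 + 1010001 = 1010101 = 85

85


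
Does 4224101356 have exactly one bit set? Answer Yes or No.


0b11111011110001101010101111101100. Multiple bits set => No

No


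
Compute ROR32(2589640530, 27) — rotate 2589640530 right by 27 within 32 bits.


Rotate 0b10011010010110101100011101010010 right by 27 (32-bit) = 0b1001011010110001110101001010011 = 1264118355

1264118355


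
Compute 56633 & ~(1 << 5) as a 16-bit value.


56633 & ~(1 << 5) = 56601

56601


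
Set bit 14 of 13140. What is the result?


13140 | (1 << 14) = 13140 | 16384 = 29524

29524


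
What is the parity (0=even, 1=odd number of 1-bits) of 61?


0b111101 has 5 ones => parity 1

1


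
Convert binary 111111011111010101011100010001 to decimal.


111111011111010101011100010001 in decimal = 1065178897

1065178897


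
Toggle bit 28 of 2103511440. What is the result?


2103511440 ^ (1 << 28) = 2103511440 ^ 268435456 = 1835075984

1835075984


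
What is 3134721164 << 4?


0b10111010110110000000110010001100 << 4 = 0b101110101101100000001100100011000000 = 50155538624

50155538624


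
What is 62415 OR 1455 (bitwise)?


0b1111001111001111 | 0b10110101111 = 0b1111011111101111 = 63471

63471


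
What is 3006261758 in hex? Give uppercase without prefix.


3006261758 = B32FE9FE hex

B32FE9FE


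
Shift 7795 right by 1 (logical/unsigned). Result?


0b1111001110011 >> 1 = 0b111100111001 = 3897

3897


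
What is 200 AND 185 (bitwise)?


0b11001000 & 0b10111001 = 0b10001000 = 136

136


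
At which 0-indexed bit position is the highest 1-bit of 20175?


0b100111011001111. Highest set bit at position 14

14


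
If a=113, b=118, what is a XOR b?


113 ^ 118 = 7

7


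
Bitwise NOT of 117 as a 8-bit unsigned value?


~0b1110101 = 0b10001010 = 138 (8-bit unsigned)

138


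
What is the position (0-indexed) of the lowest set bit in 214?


0b11010110. Lowest set bit at position 1

1


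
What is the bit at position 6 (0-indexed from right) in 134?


0b10000110, position 6 = 0

0


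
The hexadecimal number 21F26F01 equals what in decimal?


21F26F01 hex = 569536257 decimal

569536257


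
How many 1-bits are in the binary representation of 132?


0b10000100 has 2 set bits

2


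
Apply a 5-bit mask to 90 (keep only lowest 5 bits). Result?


90 & 31 = 26

26


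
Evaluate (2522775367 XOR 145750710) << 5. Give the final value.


Step 1: 2522775367 ^ 145750710 = 2666628593
Step 2: 2666628593 << 5 = 85332114976

85332114976


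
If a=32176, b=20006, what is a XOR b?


32176 ^ 20006 = 13206

13206


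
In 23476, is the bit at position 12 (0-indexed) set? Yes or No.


0b101101110110100, bit 12 = 1. Yes

Yes


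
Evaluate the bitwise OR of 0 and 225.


0b0 | 0b11100001 = 0b11100001 = 225

225


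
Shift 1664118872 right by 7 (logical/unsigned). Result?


0b1100011001100000111000001011000 >> 7 = 0b110001100110000011100000 = 13000928

13000928


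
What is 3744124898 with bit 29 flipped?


3744124898 ^ (1 << 29) = 3744124898 ^ 536870912 = 4280995810

4280995810


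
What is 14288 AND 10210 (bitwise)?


0b11011111010000 & 0b10011111100010 = 0b10011111000000 = 10176

10176


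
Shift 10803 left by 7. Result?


0b10101000110011 << 7 = 0b101010001100110000000 = 1382784

1382784


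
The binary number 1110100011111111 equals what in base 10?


1110100011111111 in decimal = 59647

59647


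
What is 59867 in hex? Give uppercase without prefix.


59867 = E9DB hex

E9DB


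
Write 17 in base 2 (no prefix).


17 = 10001 in binary

10001


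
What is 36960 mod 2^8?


36960 & 255 = 96

96


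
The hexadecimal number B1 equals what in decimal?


B1 hex = 177 decimal

177


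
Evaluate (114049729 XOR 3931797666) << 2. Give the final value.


Step 1: 114049729 ^ 3931797666 = 3969268323
Step 2: 3969268323 << 2 = 15877073292

15877073292


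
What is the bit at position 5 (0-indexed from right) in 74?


0b1001010, position 5 = 0

0


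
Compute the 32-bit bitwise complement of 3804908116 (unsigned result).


~0b11100010110010100100101001010100 = 0b11101001101011011010110101011 = 490059179 (32-bit unsigned)

490059179


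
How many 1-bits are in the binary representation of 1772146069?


0b1101001101000001100110110010101 has 15 set bits

15


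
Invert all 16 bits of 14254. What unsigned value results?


14254 ^ 65535 = 51281

51281


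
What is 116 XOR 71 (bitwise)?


0b1110100 ^ 0b1000111 = 0b110011 = 51

51


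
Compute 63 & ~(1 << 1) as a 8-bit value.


63 & ~(1 << 1) = 61

61


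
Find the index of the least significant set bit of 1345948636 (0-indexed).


0b1010000001110011000101111011100. Lowest set bit at position 2

2


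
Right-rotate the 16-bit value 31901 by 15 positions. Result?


Rotate 0b111110010011101 right by 15 (16-bit) = 0b1111100100111010 = 63802

63802


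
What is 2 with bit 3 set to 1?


2 | (1 << 3) = 2 | 8 = 10

10


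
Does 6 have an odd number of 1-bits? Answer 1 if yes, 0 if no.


0b110 has 2 ones => parity 0

0


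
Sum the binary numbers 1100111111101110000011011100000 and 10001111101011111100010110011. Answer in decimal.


1100111111101110000011011100000 + 10001111101011111100010110011 = 1111001111011001111111110010011 = 2045575059

2045575059


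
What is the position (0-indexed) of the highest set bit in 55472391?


0b11010011100111000100000111. Highest set bit at position 25

25


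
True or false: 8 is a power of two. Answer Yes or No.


0b1000. Only one bit set => Yes

Yes


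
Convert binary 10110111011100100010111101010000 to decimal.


10110111011100100010111101010000 in decimal = 3077713744

3077713744


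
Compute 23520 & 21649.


0b101101111100000 & 0b101010010010001 = 0b101000010000000 = 20608

20608


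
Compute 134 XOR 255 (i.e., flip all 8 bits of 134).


134 ^ 255 = 121

121


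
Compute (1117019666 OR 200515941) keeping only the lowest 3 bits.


Step 1: 1117019666 | 200515941 = 1274543991
Step 2: 1274543991 & 7 = 7

7


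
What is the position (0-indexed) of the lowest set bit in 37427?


0b1001001000110011. Lowest set bit at position 0

0


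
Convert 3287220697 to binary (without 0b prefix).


3287220697 = 11000011111011110000000111011001 in binary

11000011111011110000000111011001


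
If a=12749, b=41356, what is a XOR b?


12749 ^ 41356 = 36929

36929


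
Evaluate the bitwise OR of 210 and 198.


0b11010010 | 0b11000110 = 0b11010110 = 214

214


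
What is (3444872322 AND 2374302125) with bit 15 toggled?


Step 1: 3444872322 & 2374302125 = 2365886592
Step 2: 2365886592 ^ (1 << 15) = 2365886592 ^ 32768 = 2365853824

2365853824


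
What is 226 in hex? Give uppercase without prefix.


226 = E2 hex

E2


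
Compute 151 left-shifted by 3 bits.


0b10010111 << 3 = 0b10010111000 = 1208

1208


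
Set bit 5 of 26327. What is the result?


26327 | (1 << 5) = 26327 | 32 = 26359

26359


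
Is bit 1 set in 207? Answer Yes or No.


0b11001111, bit 1 = 1. Yes

Yes


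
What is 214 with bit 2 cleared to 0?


214 & ~(1 << 2) = 210

210


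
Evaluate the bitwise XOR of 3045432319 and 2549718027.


0b10110101100001011001101111111111 ^ 0b10010111111110011001110000001011 = 0b100010011111000000011111110100 = 578553844

578553844


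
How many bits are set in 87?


0b1010111 has 5 set bits

5


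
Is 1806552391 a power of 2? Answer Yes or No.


0b1101011101011011100110101000111. Multiple bits set => No

No


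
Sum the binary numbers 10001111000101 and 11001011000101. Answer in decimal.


10001111000101 + 11001011000101 = 101011010001010 = 22154

22154


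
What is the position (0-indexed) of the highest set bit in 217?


0b11011001. Highest set bit at position 7

7


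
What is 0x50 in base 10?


50 hex = 80 decimal

80


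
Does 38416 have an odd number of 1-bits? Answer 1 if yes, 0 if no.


0b1001011000010000 has 5 ones => parity 1

1


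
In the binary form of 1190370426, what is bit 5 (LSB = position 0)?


0b1000110111100111001110001111010, position 5 = 1

1


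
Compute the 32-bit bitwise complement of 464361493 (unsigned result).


~0b11011101011011001100000010101 = 0b11100100010100100110011111101010 = 3830605802 (32-bit unsigned)

3830605802


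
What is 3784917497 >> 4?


0b11100001100110010100000111111001 >> 4 = 0b1110000110011001010000011111 = 236557343

236557343


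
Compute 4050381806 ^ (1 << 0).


4050381806 ^ (1 << 0) = 4050381806 ^ 1 = 4050381807

4050381807


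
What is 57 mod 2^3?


57 & 7 = 1

1


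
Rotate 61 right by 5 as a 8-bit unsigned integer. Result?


Rotate 0b111101 right by 5 (8-bit) = 0b11101001 = 233

233


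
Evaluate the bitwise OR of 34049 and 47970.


0b1000010100000001 | 0b1011101101100010 = 0b1011111101100011 = 48995

48995


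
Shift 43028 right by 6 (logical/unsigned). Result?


0b1010100000010100 >> 6 = 0b1010100000 = 672

672


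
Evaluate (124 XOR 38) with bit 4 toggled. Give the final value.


Step 1: 124 ^ 38 = 90
Step 2: 90 ^ (1 << 4) = 90 ^ 16 = 74

74


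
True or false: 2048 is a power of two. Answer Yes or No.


0b100000000000. Only one bit set => Yes

Yes


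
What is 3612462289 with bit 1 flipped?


3612462289 ^ (1 << 1) = 3612462289 ^ 2 = 3612462291

3612462291


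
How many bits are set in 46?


0b101110 has 4 set bits

4


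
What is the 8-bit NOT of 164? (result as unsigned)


~0b10100100 = 0b1011011 = 91 (8-bit unsigned)

91


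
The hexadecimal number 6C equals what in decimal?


6C hex = 108 decimal

108


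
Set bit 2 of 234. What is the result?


234 | (1 << 2) = 234 | 4 = 238

238


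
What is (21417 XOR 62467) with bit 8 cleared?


Step 1: 21417 ^ 62467 = 42922
Step 2: 42922 & ~(1 << 8) = 42666

42666


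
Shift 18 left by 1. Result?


0b10010 << 1 = 0b100100 = 36

36


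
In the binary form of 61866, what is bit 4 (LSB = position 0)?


0b1111000110101010, position 4 = 0

0


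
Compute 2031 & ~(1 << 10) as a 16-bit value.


2031 & ~(1 << 10) = 1007

1007


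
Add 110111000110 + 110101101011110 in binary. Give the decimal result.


110111000110 + 110101101011110 = 111100100100100 = 31012

31012


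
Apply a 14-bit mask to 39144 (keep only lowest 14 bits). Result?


39144 & 16383 = 6376

6376


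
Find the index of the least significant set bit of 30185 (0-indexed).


0b111010111101001. Lowest set bit at position 0

0


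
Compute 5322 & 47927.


0b1010011001010 & 0b1011101100110111 = 0b1000000000010 = 4098

4098


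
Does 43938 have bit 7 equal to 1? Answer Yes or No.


0b1010101110100010, bit 7 = 1. Yes

Yes


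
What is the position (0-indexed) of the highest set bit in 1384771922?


0b1010010100010011111000101010010. Highest set bit at position 30

30


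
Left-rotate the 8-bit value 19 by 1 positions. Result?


Rotate 0b10011 left by 1 (8-bit) = 0b100110 = 38

38


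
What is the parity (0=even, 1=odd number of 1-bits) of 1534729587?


0b1011011011110100001110101110011 has 19 ones => parity 1

1


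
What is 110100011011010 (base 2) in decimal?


110100011011010 in decimal = 26842

26842


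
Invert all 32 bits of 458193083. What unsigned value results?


458193083 ^ 4294967295 = 3836774212

3836774212


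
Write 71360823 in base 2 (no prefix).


71360823 = 100010000001110000100110111 in binary

100010000001110000100110111


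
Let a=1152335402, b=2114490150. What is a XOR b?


1152335402 ^ 2114490150 = 984068364

984068364


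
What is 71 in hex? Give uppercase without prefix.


71 = 47 hex

47


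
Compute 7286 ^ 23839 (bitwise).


0b1110001110110 ^ 0b101110100011111 = 0b100000101101001 = 16745

16745


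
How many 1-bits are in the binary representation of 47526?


0b1011100110100110 has 9 set bits

9


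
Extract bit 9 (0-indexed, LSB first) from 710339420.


0b101010010101101110101101011100, position 9 = 1

1


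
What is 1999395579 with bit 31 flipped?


1999395579 ^ (1 << 31) = 1999395579 ^ 2147483648 = 4146879227

4146879227


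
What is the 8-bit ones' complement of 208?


208 ^ 255 = 47

47


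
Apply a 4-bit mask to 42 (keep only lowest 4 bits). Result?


42 & 15 = 10

10


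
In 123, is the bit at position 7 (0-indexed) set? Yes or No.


0b1111011, bit 7 = 0. No

No


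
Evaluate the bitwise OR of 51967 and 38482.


0b1100101011111111 | 0b1001011001010010 = 0b1101111011111111 = 57087

57087


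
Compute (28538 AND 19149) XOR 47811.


Step 1: 28538 & 19149 = 19016
Step 2: 19016 ^ 47811 = 61579

61579


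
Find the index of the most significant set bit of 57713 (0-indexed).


0b1110000101110001. Highest set bit at position 15

15


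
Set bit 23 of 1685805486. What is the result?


1685805486 | (1 << 23) = 1685805486 | 8388608 = 1694194094

1694194094


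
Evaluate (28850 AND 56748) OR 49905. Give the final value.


Step 1: 28850 & 56748 = 20640
Step 2: 20640 | 49905 = 54001

54001


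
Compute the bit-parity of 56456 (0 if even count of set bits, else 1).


0b1101110010001000 has 7 ones => parity 1

1


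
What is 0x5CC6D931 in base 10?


5CC6D931 hex = 1556535601 decimal

1556535601


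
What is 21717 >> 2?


0b101010011010101 >> 2 = 0b1010100110101 = 5429

5429


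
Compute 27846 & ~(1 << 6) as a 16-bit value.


27846 & ~(1 << 6) = 27782

27782


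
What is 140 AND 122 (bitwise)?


0b10001100 & 0b1111010 = 0b1000 = 8

8


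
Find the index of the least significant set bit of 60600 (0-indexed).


0b1110110010111000. Lowest set bit at position 3

3


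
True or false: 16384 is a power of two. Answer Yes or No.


0b100000000000000. Only one bit set => Yes

Yes


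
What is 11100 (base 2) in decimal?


11100 in decimal = 28

28


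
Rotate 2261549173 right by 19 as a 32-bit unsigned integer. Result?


Rotate 0b10000110110011001000000001110101 right by 19 (32-bit) = 0b10010000000011101011000011011001 = 2416881881

2416881881


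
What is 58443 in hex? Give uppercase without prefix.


58443 = E44B hex

E44B


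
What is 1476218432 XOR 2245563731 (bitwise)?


0b1010111111111010100111001000000 ^ 0b10000101110110001001010101010011 = 0b11010010001001011101101100010011 = 3525696275

3525696275


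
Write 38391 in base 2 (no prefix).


38391 = 1001010111110111 in binary

1001010111110111


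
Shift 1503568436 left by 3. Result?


0b1011001100111101010001000110100 << 3 = 0b1011001100111101010001000110100000 = 12028547488

12028547488


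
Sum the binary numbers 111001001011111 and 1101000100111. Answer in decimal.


111001001011111 + 1101000100111 = 1000110010000110 = 35974

35974


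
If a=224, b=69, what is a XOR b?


224 ^ 69 = 165

165


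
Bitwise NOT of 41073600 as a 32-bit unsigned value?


~0b10011100101011101111000000 = 0b11111101100011010100010000111111 = 4253893695 (32-bit unsigned)

4253893695


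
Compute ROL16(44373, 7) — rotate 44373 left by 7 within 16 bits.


Rotate 0b1010110101010101 left by 7 (16-bit) = 0b1010101011010110 = 43734

43734


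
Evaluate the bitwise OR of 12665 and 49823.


0b11000101111001 | 0b1100001010011111 = 0b1111001111111111 = 62463

62463


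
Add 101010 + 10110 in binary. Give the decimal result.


101010 + 10110 = 1000000 = 64

64


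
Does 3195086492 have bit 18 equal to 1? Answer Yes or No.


0b10111110011100010010011010011100, bit 18 = 0. No

No


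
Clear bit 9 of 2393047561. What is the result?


2393047561 & ~(1 << 9) = 2393047049

2393047049


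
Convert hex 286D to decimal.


286D hex = 10349 decimal

10349


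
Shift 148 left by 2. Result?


0b10010100 << 2 = 0b1001010000 = 592

592


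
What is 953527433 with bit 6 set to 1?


953527433 | (1 << 6) = 953527433 | 64 = 953527497

953527497


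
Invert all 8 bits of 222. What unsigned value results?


222 ^ 255 = 33

33


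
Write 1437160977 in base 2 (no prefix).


1437160977 = 1010101101010010101011000010001 in binary

1010101101010010101011000010001


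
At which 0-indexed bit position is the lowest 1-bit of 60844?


0b1110110110101100. Lowest set bit at position 2

2


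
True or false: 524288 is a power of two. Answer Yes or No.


0b10000000000000000000. Only one bit set => Yes

Yes


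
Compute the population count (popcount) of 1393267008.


0b1010011000010111001000101000000 has 11 set bits

11


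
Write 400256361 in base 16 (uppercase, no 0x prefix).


400256361 = 17DB6D69 hex

17DB6D69


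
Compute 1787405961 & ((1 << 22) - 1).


1787405961 & 4194303 = 632457

632457


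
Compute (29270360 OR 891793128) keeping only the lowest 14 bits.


Step 1: 29270360 | 891793128 = 901754872
Step 2: 901754872 & 16383 = 12280

12280


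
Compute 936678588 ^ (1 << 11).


936678588 ^ (1 << 11) = 936678588 ^ 2048 = 936680636

936680636


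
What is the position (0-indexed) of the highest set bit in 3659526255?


0b11011010000111111111000001101111. Highest set bit at position 31

31


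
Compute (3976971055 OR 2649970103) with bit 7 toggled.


Step 1: 3976971055 | 2649970103 = 4261140415
Step 2: 4261140415 ^ (1 << 7) = 4261140415 ^ 128 = 4261140287

4261140287


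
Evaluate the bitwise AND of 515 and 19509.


0b1000000011 & 0b100110000110101 = 0b1 = 1

1


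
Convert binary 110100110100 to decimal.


110100110100 in decimal = 3380

3380


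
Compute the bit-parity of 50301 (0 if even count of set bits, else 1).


0b1100010001111101 has 9 ones => parity 1

1


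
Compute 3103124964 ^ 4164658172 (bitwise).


0b10111000111101011110110111100100 ^ 0b11111000001110111010001111111100 = 0b1000000110011100100111000011000 = 1087262232

1087262232


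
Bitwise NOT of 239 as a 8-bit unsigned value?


~0b11101111 = 0b10000 = 16 (8-bit unsigned)

16


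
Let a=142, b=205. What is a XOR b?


142 ^ 205 = 67

67


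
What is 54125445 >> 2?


0b11001110011110001110000101 >> 2 = 0b110011100111100011100001 = 13531361

13531361


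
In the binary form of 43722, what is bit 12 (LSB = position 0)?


0b1010101011001010, position 12 = 0

0


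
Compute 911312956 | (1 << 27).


911312956 | (1 << 27) = 911312956 | 134217728 = 1045530684

1045530684


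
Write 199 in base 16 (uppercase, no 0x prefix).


199 = C7 hex

C7


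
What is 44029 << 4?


0b1010101111111101 << 4 = 0b10101011111111010000 = 704464

704464


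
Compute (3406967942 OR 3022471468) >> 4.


Step 1: 3406967942 | 3022471468 = 4281824686
Step 2: 4281824686 >> 4 = 267614042

267614042


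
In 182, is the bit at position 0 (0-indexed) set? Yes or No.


0b10110110, bit 0 = 0. No

No


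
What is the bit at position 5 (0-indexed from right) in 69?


0b1000101, position 5 = 0

0


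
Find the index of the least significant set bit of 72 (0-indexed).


0b1001000. Lowest set bit at position 3

3


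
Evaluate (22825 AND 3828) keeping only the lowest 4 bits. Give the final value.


Step 1: 22825 & 3828 = 2080
Step 2: 2080 & 15 = 0

0


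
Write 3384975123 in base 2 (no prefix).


3384975123 = 11001001110000101001111100010011 in binary

11001001110000101001111100010011


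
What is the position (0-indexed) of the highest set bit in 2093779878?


0b1111100110011001000101110100110. Highest set bit at position 30

30


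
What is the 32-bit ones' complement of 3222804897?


3222804897 ^ 4294967295 = 1072162398

1072162398


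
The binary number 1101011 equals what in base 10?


1101011 in decimal = 107

107


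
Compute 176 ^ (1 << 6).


176 ^ (1 << 6) = 176 ^ 64 = 240

240


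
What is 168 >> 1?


0b10101000 >> 1 = 0b1010100 = 84

84


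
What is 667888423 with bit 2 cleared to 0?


667888423 & ~(1 << 2) = 667888419

667888419


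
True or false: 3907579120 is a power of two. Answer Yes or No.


0b11101000111010001110110011110000. Multiple bits set => No

No


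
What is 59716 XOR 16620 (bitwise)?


0b1110100101000100 ^ 0b100000011101100 = 0b1010100110101000 = 43432

43432


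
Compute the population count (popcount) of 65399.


0b1111111101110111 has 14 set bits

14


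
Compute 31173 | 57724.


0b111100111000101 | 0b1110000101111100 = 0b1111100111111101 = 63997

63997


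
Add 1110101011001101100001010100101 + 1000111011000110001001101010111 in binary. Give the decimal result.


1110101011001101100001010100101 + 1000111011000110001001101010111 = 10111100110010011101010111111100 = 3167344124

3167344124


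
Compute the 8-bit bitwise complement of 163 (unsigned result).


~0b10100011 = 0b1011100 = 92 (8-bit unsigned)

92
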